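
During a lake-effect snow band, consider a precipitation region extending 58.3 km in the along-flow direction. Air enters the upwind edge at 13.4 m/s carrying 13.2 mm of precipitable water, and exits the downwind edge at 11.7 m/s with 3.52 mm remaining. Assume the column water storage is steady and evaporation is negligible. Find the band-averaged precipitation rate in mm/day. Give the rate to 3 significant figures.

Column moisture flux per unit crosswind length is F = V × PW.
Inflow: F_in = 13.4 × 13.2 = 176.88 mm·m/s
Outflow: F_out = 11.7 × 3.52 = 41.184 mm·m/s
Steady-state rate R = (F_in − F_out)/L = (176.88 − 41.184) / 58300 m = 2.328e-03 mm/s.
R = 2.328e-03 × 3600 × 24 = 201 mm/day.

R ≈ 201 mm/day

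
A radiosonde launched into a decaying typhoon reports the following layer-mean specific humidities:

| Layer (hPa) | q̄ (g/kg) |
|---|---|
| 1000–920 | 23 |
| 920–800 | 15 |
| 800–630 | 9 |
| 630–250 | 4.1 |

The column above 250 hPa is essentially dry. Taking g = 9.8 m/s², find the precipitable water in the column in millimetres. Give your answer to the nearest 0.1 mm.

Precipitable water is the column-integrated vapour mass per unit area: PW = (1/g) Σ q̄ Δp, with q in kg/kg and Δp in Pa (1 kg/m² of water = 1 mm).
Layer 1000–920 hPa: Δp = 80 hPa = 8000 Pa, q̄ = 0.023 kg/kg → 0.023 × 8000 / 9.8 = 18.78 mm
Layer 920–800 hPa: Δp = 120 hPa = 12000 Pa, q̄ = 0.015 kg/kg → 0.015 × 12000 / 9.8 = 18.37 mm
Layer 800–630 hPa: Δp = 170 hPa = 17000 Pa, q̄ = 0.009 kg/kg → 0.009 × 17000 / 9.8 = 15.61 mm
Layer 630–250 hPa: Δp = 380 hPa = 38000 Pa, q̄ = 0.0041 kg/kg → 0.0041 × 38000 / 9.8 = 15.90 mm
PW = 18.78 + 18.37 + 15.61 + 15.90 = 68.66 ≈ 68.7 mm.

PW ≈ 68.7 mm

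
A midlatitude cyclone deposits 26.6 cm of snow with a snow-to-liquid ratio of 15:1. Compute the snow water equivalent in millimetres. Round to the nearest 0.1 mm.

SWE = snow depth / ratio = 26.6 cm / 15 = 1.773 cm = 17.7 mm.

SWE ≈ 17.7 mm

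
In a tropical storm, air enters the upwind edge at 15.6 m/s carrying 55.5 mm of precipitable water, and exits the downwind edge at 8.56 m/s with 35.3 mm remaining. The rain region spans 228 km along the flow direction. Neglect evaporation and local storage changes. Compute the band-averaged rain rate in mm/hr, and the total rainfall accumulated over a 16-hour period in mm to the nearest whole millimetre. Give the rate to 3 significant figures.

R ≈ 8.90 mm/hr; total ≈ 142 mm

Column moisture flux per unit crosswind length is F = V × PW.
Inflow: F_in = 15.6 × 55.5 = 865.8 mm·m/s
Outflow: F_out = 8.56 × 35.3 = 302.168 mm·m/s
Steady-state rate R = (F_in − F_out)/L = (865.8 − 302.168) / 228000 m = 2.472e-03 mm/s.
R = 2.472e-03 × 3600 = 8.90 mm/hr.
Over 16 h: total = 8.90 × 16 = 142.4 ≈ 142 mm.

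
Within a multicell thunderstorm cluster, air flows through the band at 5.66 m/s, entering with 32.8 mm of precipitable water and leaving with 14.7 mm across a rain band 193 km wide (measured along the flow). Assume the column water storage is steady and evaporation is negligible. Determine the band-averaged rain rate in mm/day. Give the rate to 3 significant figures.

R ≈ 45.9 mm/day

Column moisture flux per unit crosswind length is F = V × PW.
Inflow: F_in = 5.66 × 32.8 = 185.648 mm·m/s
Outflow: F_out = 5.66 × 14.7 = 83.202 mm·m/s
Steady-state rate R = (F_in − F_out)/L = (185.648 − 83.202) / 193000 m = 5.308e-04 mm/s.
R = 5.308e-04 × 3600 × 24 = 45.9 mm/day.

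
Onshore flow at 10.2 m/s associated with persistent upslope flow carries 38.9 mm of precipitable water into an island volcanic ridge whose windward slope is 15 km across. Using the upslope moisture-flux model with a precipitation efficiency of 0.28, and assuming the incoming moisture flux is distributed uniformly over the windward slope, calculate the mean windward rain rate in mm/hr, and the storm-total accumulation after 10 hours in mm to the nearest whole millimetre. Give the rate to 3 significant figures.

R ≈ 26.7 mm/hr; total ≈ 267 mm

Incoming column moisture flux per unit ridge length: F = V × PW = 10.2 × 38.9 = 396.78 mm·m/s.
Spread over the 15 km slope with efficiency ε = 0.28: R = ε·F/W = 0.28 × 396.78 / 15000 m = 7.407e-03 mm/s.
R = 7.407e-03 × 3600 = 26.7 mm/hr.
Over 10 h: total = 26.7 × 10 = 267 mm.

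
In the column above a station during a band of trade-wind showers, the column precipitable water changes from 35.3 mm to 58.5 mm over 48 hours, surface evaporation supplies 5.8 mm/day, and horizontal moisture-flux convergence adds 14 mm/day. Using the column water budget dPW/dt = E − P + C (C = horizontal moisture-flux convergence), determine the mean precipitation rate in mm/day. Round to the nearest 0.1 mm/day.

P ≈ 8.2 mm/day

dPW/dt = (58.5 − 35.3) mm / (48/24 day) = +11.600 mm/day.
P = E + C − dPW/dt = 5.8 + (14) − (+11.600) = 8.2 mm/day.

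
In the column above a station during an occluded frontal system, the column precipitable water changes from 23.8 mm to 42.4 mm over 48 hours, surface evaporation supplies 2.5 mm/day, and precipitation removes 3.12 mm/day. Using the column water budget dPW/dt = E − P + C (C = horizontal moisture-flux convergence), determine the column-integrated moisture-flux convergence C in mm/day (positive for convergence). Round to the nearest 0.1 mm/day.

C ≈ 9.9 mm/day

dPW/dt = (42.4 − 23.8) mm / (48/24 day) = +9.300 mm/day.
C = dPW/dt − E + P = (+9.300) − 2.5 + 3.12 = 9.9 mm/day.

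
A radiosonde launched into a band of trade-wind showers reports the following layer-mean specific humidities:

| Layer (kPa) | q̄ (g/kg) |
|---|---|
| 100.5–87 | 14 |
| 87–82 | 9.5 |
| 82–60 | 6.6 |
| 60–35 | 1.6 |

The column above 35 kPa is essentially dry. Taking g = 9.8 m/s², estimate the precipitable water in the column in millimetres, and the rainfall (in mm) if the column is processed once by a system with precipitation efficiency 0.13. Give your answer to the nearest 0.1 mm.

PW ≈ 43.0 mm; rainfall ≈ 5.6 mm

Precipitable water is the column-integrated vapour mass per unit area: PW = (1/g) Σ q̄ Δp, with q in kg/kg and Δp in Pa (1 kg/m² of water = 1 mm).
Layer 100.5–87 kPa: Δp = 135 hPa = 13500 Pa, q̄ = 0.014 kg/kg → 0.014 × 13500 / 9.8 = 19.29 mm
Layer 87–82 kPa: Δp = 50 hPa = 5000 Pa, q̄ = 0.0095 kg/kg → 0.0095 × 5000 / 9.8 = 4.85 mm
Layer 82–60 kPa: Δp = 220 hPa = 22000 Pa, q̄ = 0.0066 kg/kg → 0.0066 × 22000 / 9.8 = 14.82 mm
Layer 60–35 kPa: Δp = 250 hPa = 25000 Pa, q̄ = 0.0016 kg/kg → 0.0016 × 25000 / 9.8 = 4.08 mm
PW = 19.29 + 4.85 + 14.82 + 4.08 = 43.04 ≈ 43.0 mm.
Rainfall = ε × PW = 0.13 × 43.0 = 5.6 mm.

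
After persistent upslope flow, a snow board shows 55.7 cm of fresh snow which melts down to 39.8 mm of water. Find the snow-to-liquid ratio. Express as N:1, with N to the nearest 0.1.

Ratio = snow depth / SWE = 557 mm / 39.8 mm = 14.0, i.e. 14.0:1.

ratio ≈ 14.0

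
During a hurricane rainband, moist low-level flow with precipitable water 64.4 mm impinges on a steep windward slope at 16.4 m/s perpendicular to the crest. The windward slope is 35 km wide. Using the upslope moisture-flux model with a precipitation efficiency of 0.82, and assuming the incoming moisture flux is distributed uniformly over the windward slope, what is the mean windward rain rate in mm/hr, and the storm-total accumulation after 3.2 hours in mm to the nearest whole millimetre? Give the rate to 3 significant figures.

Incoming column moisture flux per unit ridge length: F = V × PW = 16.4 × 64.4 = 1056.16 mm·m/s.
Spread over the 35 km slope with efficiency ε = 0.82: R = ε·F/W = 0.82 × 1056.16 / 35000 m = 2.474e-02 mm/s.
R = 2.474e-02 × 3600 = 89.1 mm/hr.
Over 3.2 h: total = 89.1 × 3.2 = 285.12 ≈ 285 mm.

R ≈ 89.1 mm/hr; total ≈ 285 mm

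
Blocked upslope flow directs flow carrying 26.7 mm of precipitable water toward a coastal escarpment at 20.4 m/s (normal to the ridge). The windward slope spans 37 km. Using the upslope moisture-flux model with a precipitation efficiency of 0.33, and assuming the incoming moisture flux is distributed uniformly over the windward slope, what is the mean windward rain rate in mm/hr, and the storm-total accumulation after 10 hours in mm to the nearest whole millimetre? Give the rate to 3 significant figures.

R ≈ 17.5 mm/hr; total ≈ 175 mm

Incoming column moisture flux per unit ridge length: F = V × PW = 20.4 × 26.7 = 544.68 mm·m/s.
Spread over the 37 km slope with efficiency ε = 0.33: R = ε·F/W = 0.33 × 544.68 / 37000 m = 4.858e-03 mm/s.
R = 4.858e-03 × 3600 = 17.5 mm/hr.
Over 10 h: total = 17.5 × 10 = 175 mm.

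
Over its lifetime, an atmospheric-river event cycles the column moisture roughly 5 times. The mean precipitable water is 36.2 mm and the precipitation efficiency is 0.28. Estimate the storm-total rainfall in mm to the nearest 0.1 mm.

Each cycle deposits ε × PW = 0.28 × 36.2 = 10.136 mm.
Over 5 cycles: 5 × 10.136 = 50.7 mm.

rainfall ≈ 50.7 mm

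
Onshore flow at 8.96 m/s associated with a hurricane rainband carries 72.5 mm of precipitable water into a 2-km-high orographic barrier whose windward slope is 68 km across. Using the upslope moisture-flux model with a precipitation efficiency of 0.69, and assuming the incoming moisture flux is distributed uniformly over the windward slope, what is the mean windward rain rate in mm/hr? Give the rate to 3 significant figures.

Incoming column moisture flux per unit ridge length: F = V × PW = 8.96 × 72.5 = 649.6 mm·m/s.
Spread over the 68 km slope with efficiency ε = 0.69: R = ε·F/W = 0.69 × 649.6 / 68000 m = 6.592e-03 mm/s.
R = 6.592e-03 × 3600 = 23.7 mm/hr.

R ≈ 23.7 mm/hr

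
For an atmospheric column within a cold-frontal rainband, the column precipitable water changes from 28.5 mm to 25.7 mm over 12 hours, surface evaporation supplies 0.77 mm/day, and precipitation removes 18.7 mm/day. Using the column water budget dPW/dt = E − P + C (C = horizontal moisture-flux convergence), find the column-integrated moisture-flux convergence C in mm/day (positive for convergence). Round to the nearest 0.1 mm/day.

C ≈ 12.3 mm/day

dPW/dt = (25.7 − 28.5) mm / (12/24 day) = -5.600 mm/day.
C = dPW/dt − E + P = (-5.600) − 0.77 + 18.7 = 12.3 mm/day.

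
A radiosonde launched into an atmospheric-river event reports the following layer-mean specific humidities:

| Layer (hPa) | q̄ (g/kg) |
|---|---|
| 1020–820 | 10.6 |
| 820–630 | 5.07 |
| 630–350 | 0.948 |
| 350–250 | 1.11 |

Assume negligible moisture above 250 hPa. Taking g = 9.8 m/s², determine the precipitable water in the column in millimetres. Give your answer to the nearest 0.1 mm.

PW ≈ 35.3 mm

Precipitable water is the column-integrated vapour mass per unit area: PW = (1/g) Σ q̄ Δp, with q in kg/kg and Δp in Pa (1 kg/m² of water = 1 mm).
Layer 1020–820 hPa: Δp = 200 hPa = 20000 Pa, q̄ = 0.0106 kg/kg → 0.0106 × 20000 / 9.8 = 21.63 mm
Layer 820–630 hPa: Δp = 190 hPa = 19000 Pa, q̄ = 0.00507 kg/kg → 0.00507 × 19000 / 9.8 = 9.83 mm
Layer 630–350 hPa: Δp = 280 hPa = 28000 Pa, q̄ = 0.000948 kg/kg → 0.000948 × 28000 / 9.8 = 2.71 mm
Layer 350–250 hPa: Δp = 100 hPa = 10000 Pa, q̄ = 0.00111 kg/kg → 0.00111 × 10000 / 9.8 = 1.13 mm
PW = 21.63 + 9.83 + 2.71 + 1.13 = 35.30 ≈ 35.3 mm.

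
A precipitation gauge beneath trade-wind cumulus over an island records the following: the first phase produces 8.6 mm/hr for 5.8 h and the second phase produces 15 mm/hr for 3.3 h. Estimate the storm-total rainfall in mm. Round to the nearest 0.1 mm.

Total = Σ Rᵢ Δtᵢ = 8.6 × 5.8 + 15 × 3.3
      = 49.88 + 49.5 = 99.4 mm.

total ≈ 99.4 mm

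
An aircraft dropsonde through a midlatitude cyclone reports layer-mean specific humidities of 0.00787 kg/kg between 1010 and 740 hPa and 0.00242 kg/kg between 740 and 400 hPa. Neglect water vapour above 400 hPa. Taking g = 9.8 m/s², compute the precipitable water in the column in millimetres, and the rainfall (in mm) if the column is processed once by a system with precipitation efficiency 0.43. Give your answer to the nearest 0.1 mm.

Precipitable water is the column-integrated vapour mass per unit area: PW = (1/g) Σ q̄ Δp, with q in kg/kg and Δp in Pa (1 kg/m² of water = 1 mm).
Layer 1010–740 hPa: Δp = 270 hPa = 27000 Pa, q̄ = 0.00787 kg/kg → 0.00787 × 27000 / 9.8 = 21.68 mm
Layer 740–400 hPa: Δp = 340 hPa = 34000 Pa, q̄ = 0.00242 kg/kg → 0.00242 × 34000 / 9.8 = 8.40 mm
PW = 21.68 + 8.40 = 30.08 ≈ 30.1 mm.
Rainfall = ε × PW = 0.43 × 30.1 = 12.9 mm.

PW ≈ 30.1 mm; rainfall ≈ 12.9 mm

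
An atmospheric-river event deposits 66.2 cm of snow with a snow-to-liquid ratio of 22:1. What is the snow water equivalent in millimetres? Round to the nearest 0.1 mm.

SWE ≈ 30.1 mm

SWE = snow depth / ratio = 66.2 cm / 22 = 3.009 cm = 30.1 mm.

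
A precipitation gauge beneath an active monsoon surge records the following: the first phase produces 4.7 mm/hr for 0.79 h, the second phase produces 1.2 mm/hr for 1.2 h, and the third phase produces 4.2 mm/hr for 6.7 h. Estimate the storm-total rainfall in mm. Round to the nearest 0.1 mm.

Total = Σ Rᵢ Δtᵢ = 4.7 × 0.79 + 1.2 × 1.2 + 4.2 × 6.7
      = 3.713 + 1.44 + 28.14 = 33.3 mm.

total ≈ 33.3 mm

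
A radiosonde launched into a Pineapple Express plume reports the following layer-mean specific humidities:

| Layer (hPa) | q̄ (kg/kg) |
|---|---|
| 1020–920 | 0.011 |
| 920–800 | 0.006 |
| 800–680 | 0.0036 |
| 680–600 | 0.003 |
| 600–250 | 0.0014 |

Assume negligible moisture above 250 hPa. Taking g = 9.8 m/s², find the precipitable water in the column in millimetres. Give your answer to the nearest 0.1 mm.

PW ≈ 30.4 mm

Precipitable water is the column-integrated vapour mass per unit area: PW = (1/g) Σ q̄ Δp, with q in kg/kg and Δp in Pa (1 kg/m² of water = 1 mm).
Layer 1020–920 hPa: Δp = 100 hPa = 10000 Pa, q̄ = 0.011 kg/kg → 0.011 × 10000 / 9.8 = 11.22 mm
Layer 920–800 hPa: Δp = 120 hPa = 12000 Pa, q̄ = 0.006 kg/kg → 0.006 × 12000 / 9.8 = 7.35 mm
Layer 800–680 hPa: Δp = 120 hPa = 12000 Pa, q̄ = 0.0036 kg/kg → 0.0036 × 12000 / 9.8 = 4.41 mm
Layer 680–600 hPa: Δp = 80 hPa = 8000 Pa, q̄ = 0.003 kg/kg → 0.003 × 8000 / 9.8 = 2.45 mm
Layer 600–250 hPa: Δp = 350 hPa = 35000 Pa, q̄ = 0.0014 kg/kg → 0.0014 × 35000 / 9.8 = 5.00 mm
PW = 11.22 + 7.35 + 4.41 + 2.45 + 5.00 = 30.43 ≈ 30.4 mm.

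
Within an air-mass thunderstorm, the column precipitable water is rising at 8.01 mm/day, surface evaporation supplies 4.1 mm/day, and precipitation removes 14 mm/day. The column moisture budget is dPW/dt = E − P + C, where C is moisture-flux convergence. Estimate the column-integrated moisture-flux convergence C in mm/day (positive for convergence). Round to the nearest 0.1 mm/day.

C ≈ 17.9 mm/day

dPW/dt = +8.01 mm/day.
C = dPW/dt − E + P = (+8.01) − 4.1 + 14 = 17.9 mm/day.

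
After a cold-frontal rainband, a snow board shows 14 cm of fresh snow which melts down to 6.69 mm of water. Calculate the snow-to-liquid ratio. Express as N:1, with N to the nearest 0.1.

Ratio = snow depth / SWE = 140 mm / 6.69 mm = 20.9, i.e. 20.9:1.

ratio ≈ 20.9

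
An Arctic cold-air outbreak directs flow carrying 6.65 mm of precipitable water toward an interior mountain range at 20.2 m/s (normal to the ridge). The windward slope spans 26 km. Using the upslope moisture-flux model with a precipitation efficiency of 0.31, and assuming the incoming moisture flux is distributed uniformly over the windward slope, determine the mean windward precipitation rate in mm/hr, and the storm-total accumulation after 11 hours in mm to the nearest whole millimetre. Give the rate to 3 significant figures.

Incoming column moisture flux per unit ridge length: F = V × PW = 20.2 × 6.65 = 134.33 mm·m/s.
Spread over the 26 km slope with efficiency ε = 0.31: R = ε·F/W = 0.31 × 134.33 / 26000 m = 1.602e-03 mm/s.
R = 1.602e-03 × 3600 = 5.77 mm/hr.
Over 11 h: total = 5.77 × 11 = 63.47 ≈ 63 mm.

R ≈ 5.77 mm/hr; total ≈ 63 mm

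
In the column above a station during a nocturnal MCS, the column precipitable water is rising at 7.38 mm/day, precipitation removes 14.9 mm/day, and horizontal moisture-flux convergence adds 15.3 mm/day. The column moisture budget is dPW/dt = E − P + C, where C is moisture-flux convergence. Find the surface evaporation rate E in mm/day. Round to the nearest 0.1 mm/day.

E ≈ 7.0 mm/day

dPW/dt = +7.38 mm/day.
E = dPW/dt + P − C = (+7.38) + 14.9 − (15.3) = 7.0 mm/day.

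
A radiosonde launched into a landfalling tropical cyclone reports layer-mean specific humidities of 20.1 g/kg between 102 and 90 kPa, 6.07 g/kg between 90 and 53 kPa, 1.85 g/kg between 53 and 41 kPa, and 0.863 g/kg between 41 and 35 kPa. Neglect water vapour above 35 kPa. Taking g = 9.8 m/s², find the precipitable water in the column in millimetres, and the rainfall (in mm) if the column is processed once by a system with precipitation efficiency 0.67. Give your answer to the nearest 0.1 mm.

Precipitable water is the column-integrated vapour mass per unit area: PW = (1/g) Σ q̄ Δp, with q in kg/kg and Δp in Pa (1 kg/m² of water = 1 mm).
Layer 102–90 kPa: Δp = 120 hPa = 12000 Pa, q̄ = 0.0201 kg/kg → 0.0201 × 12000 / 9.8 = 24.61 mm
Layer 90–53 kPa: Δp = 370 hPa = 37000 Pa, q̄ = 0.00607 kg/kg → 0.00607 × 37000 / 9.8 = 22.92 mm
Layer 53–41 kPa: Δp = 120 hPa = 12000 Pa, q̄ = 0.00185 kg/kg → 0.00185 × 12000 / 9.8 = 2.27 mm
Layer 41–35 kPa: Δp = 60 hPa = 6000 Pa, q̄ = 0.000863 kg/kg → 0.000863 × 6000 / 9.8 = 0.53 mm
PW = 24.61 + 22.92 + 2.27 + 0.53 = 50.33 ≈ 50.3 mm.
Rainfall = ε × PW = 0.67 × 50.3 = 33.7 mm.

PW ≈ 50.3 mm; rainfall ≈ 33.7 mm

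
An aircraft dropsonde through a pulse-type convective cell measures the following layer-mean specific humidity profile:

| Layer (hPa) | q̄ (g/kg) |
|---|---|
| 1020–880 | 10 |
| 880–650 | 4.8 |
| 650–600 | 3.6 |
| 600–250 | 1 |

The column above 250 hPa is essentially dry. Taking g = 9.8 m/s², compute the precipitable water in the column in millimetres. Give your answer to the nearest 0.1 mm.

Precipitable water is the column-integrated vapour mass per unit area: PW = (1/g) Σ q̄ Δp, with q in kg/kg and Δp in Pa (1 kg/m² of water = 1 mm).
Layer 1020–880 hPa: Δp = 140 hPa = 14000 Pa, q̄ = 0.01 kg/kg → 0.01 × 14000 / 9.8 = 14.29 mm
Layer 880–650 hPa: Δp = 230 hPa = 23000 Pa, q̄ = 0.0048 kg/kg → 0.0048 × 23000 / 9.8 = 11.27 mm
Layer 650–600 hPa: Δp = 50 hPa = 5000 Pa, q̄ = 0.0036 kg/kg → 0.0036 × 5000 / 9.8 = 1.84 mm
Layer 600–250 hPa: Δp = 350 hPa = 35000 Pa, q̄ = 0.001 kg/kg → 0.001 × 35000 / 9.8 = 3.57 mm
PW = 14.29 + 11.27 + 1.84 + 3.57 = 30.97 ≈ 31.0 mm.

PW ≈ 31.0 mm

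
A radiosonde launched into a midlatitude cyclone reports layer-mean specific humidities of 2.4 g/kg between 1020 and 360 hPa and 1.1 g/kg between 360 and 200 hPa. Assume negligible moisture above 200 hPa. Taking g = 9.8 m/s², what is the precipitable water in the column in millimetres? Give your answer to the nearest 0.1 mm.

Precipitable water is the column-integrated vapour mass per unit area: PW = (1/g) Σ q̄ Δp, with q in kg/kg and Δp in Pa (1 kg/m² of water = 1 mm).
Layer 1020–360 hPa: Δp = 660 hPa = 66000 Pa, q̄ = 0.0024 kg/kg → 0.0024 × 66000 / 9.8 = 16.16 mm
Layer 360–200 hPa: Δp = 160 hPa = 16000 Pa, q̄ = 0.0011 kg/kg → 0.0011 × 16000 / 9.8 = 1.80 mm
PW = 16.16 + 1.80 = 17.96 ≈ 18.0 mm.

PW ≈ 18.0 mm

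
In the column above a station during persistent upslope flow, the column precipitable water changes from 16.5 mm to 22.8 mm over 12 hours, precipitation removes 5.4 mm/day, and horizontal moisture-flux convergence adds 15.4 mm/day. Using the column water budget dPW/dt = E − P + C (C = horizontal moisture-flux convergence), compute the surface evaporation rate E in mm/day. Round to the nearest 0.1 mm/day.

E ≈ 2.6 mm/day

dPW/dt = (22.8 − 16.5) mm / (12/24 day) = +12.600 mm/day.
E = dPW/dt + P − C = (+12.600) + 5.4 − (15.4) = 2.6 mm/day.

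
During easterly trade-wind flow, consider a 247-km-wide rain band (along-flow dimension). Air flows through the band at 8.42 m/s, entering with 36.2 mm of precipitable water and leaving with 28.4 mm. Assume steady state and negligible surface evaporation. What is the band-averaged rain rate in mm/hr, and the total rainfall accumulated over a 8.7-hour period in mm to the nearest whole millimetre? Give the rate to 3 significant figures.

R ≈ 0.957 mm/hr; total ≈ 8 mm

Column moisture flux per unit crosswind length is F = V × PW.
Inflow: F_in = 8.42 × 36.2 = 304.804 mm·m/s
Outflow: F_out = 8.42 × 28.4 = 239.128 mm·m/s
Steady-state rate R = (F_in − F_out)/L = (304.804 − 239.128) / 247000 m = 2.659e-04 mm/s.
R = 2.659e-04 × 3600 = 0.957 mm/hr.
Over 8.7 h: total = 0.957 × 8.7 = 8.3259 ≈ 8 mm.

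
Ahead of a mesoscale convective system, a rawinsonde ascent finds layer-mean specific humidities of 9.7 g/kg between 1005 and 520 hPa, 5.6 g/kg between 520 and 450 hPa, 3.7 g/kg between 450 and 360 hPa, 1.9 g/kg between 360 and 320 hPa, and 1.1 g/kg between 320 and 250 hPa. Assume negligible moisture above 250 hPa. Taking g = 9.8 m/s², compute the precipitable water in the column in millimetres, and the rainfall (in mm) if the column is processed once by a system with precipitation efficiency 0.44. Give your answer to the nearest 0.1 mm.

PW ≈ 57.0 mm; rainfall ≈ 25.1 mm

Precipitable water is the column-integrated vapour mass per unit area: PW = (1/g) Σ q̄ Δp, with q in kg/kg and Δp in Pa (1 kg/m² of water = 1 mm).
Layer 1005–520 hPa: Δp = 485 hPa = 48500 Pa, q̄ = 0.0097 kg/kg → 0.0097 × 48500 / 9.8 = 48.01 mm
Layer 520–450 hPa: Δp = 70 hPa = 7000 Pa, q̄ = 0.0056 kg/kg → 0.0056 × 7000 / 9.8 = 4.00 mm
Layer 450–360 hPa: Δp = 90 hPa = 9000 Pa, q̄ = 0.0037 kg/kg → 0.0037 × 9000 / 9.8 = 3.40 mm
Layer 360–320 hPa: Δp = 40 hPa = 4000 Pa, q̄ = 0.0019 kg/kg → 0.0019 × 4000 / 9.8 = 0.78 mm
Layer 320–250 hPa: Δp = 70 hPa = 7000 Pa, q̄ = 0.0011 kg/kg → 0.0011 × 7000 / 9.8 = 0.79 mm
PW = 48.01 + 4.00 + 3.40 + 0.78 + 0.79 = 56.98 ≈ 57.0 mm.
Rainfall = ε × PW = 0.44 × 57.0 = 25.1 mm.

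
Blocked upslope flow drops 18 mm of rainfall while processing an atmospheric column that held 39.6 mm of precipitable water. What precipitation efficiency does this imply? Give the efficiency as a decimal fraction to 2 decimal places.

ε = rainfall / PW = 18 / 39.6 = 0.45.

ε ≈ 0.45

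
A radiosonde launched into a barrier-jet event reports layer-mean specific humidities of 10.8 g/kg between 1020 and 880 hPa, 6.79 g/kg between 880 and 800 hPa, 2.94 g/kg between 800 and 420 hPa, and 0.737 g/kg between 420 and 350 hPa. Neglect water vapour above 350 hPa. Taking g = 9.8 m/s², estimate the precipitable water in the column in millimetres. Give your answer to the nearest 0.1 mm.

PW ≈ 32.9 mm

Precipitable water is the column-integrated vapour mass per unit area: PW = (1/g) Σ q̄ Δp, with q in kg/kg and Δp in Pa (1 kg/m² of water = 1 mm).
Layer 1020–880 hPa: Δp = 140 hPa = 14000 Pa, q̄ = 0.0108 kg/kg → 0.0108 × 14000 / 9.8 = 15.43 mm
Layer 880–800 hPa: Δp = 80 hPa = 8000 Pa, q̄ = 0.00679 kg/kg → 0.00679 × 8000 / 9.8 = 5.54 mm
Layer 800–420 hPa: Δp = 380 hPa = 38000 Pa, q̄ = 0.00294 kg/kg → 0.00294 × 38000 / 9.8 = 11.40 mm
Layer 420–350 hPa: Δp = 70 hPa = 7000 Pa, q̄ = 0.000737 kg/kg → 0.000737 × 7000 / 9.8 = 0.53 mm
PW = 15.43 + 5.54 + 11.40 + 0.53 = 32.90 ≈ 32.9 mm.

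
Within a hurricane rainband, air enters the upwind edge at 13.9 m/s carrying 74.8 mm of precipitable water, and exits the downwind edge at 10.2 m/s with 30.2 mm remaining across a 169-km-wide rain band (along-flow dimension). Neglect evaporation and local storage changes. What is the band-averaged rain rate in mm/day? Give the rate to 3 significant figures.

R ≈ 374 mm/day

Column moisture flux per unit crosswind length is F = V × PW.
Inflow: F_in = 13.9 × 74.8 = 1039.72 mm·m/s
Outflow: F_out = 10.2 × 30.2 = 308.04 mm·m/s
Steady-state rate R = (F_in − F_out)/L = (1039.72 − 308.04) / 169000 m = 4.329e-03 mm/s.
R = 4.329e-03 × 3600 × 24 = 374 mm/day.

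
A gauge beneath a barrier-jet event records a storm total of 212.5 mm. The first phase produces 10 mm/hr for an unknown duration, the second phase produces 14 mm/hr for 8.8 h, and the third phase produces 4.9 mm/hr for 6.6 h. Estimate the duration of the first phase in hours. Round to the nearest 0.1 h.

Known phases: 14 × 8.8 + 4.9 × 6.6 = 123.2 + 32.34 = 155.54 mm.
Remaining depth = 212.5 − 155.54 = 56.96 mm.
Duration = 56.96 / 10 = 5.7 h.

duration ≈ 5.7 h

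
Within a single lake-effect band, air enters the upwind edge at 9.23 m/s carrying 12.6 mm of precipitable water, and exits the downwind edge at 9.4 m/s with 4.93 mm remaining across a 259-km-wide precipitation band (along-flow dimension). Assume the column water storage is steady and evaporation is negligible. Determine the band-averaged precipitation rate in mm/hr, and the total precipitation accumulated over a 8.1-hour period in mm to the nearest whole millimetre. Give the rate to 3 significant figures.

R ≈ 0.972 mm/hr; total ≈ 8 mm

Column moisture flux per unit crosswind length is F = V × PW.
Inflow: F_in = 9.23 × 12.6 = 116.298 mm·m/s
Outflow: F_out = 9.4 × 4.93 = 46.342 mm·m/s
Steady-state rate R = (F_in − F_out)/L = (116.298 − 46.342) / 259000 m = 2.701e-04 mm/s.
R = 2.701e-04 × 3600 = 0.972 mm/hr.
Over 8.1 h: total = 0.972 × 8.1 = 7.8732 ≈ 8 mm.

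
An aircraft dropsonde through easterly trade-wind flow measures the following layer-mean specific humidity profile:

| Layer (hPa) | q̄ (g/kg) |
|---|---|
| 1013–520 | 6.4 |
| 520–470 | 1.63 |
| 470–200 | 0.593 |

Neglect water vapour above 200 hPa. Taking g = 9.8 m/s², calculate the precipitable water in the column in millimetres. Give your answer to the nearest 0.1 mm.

PW ≈ 34.7 mm

Precipitable water is the column-integrated vapour mass per unit area: PW = (1/g) Σ q̄ Δp, with q in kg/kg and Δp in Pa (1 kg/m² of water = 1 mm).
Layer 1013–520 hPa: Δp = 493 hPa = 49300 Pa, q̄ = 0.0064 kg/kg → 0.0064 × 49300 / 9.8 = 32.20 mm
Layer 520–470 hPa: Δp = 50 hPa = 5000 Pa, q̄ = 0.00163 kg/kg → 0.00163 × 5000 / 9.8 = 0.83 mm
Layer 470–200 hPa: Δp = 270 hPa = 27000 Pa, q̄ = 0.000593 kg/kg → 0.000593 × 27000 / 9.8 = 1.63 mm
PW = 32.20 + 0.83 + 1.63 = 34.66 ≈ 34.7 mm.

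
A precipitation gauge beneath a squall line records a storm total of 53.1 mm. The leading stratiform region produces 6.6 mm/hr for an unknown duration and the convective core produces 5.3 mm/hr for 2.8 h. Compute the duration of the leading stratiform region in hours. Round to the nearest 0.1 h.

Known phases: 5.3 × 2.8 = 14.84 mm.
Remaining depth = 53.1 − 14.84 = 38.26 mm.
Duration = 38.26 / 6.6 = 5.8 h.

duration ≈ 5.8 h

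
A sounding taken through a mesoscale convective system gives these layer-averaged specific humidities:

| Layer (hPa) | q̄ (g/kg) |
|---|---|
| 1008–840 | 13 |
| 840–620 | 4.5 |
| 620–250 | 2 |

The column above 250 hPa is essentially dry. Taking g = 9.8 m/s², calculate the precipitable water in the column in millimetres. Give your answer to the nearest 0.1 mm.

Precipitable water is the column-integrated vapour mass per unit area: PW = (1/g) Σ q̄ Δp, with q in kg/kg and Δp in Pa (1 kg/m² of water = 1 mm).
Layer 1008–840 hPa: Δp = 168 hPa = 16800 Pa, q̄ = 0.013 kg/kg → 0.013 × 16800 / 9.8 = 22.29 mm
Layer 840–620 hPa: Δp = 220 hPa = 22000 Pa, q̄ = 0.0045 kg/kg → 0.0045 × 22000 / 9.8 = 10.10 mm
Layer 620–250 hPa: Δp = 370 hPa = 37000 Pa, q̄ = 0.002 kg/kg → 0.002 × 37000 / 9.8 = 7.55 mm
PW = 22.29 + 10.10 + 7.55 = 39.94 ≈ 39.9 mm.

PW ≈ 39.9 mm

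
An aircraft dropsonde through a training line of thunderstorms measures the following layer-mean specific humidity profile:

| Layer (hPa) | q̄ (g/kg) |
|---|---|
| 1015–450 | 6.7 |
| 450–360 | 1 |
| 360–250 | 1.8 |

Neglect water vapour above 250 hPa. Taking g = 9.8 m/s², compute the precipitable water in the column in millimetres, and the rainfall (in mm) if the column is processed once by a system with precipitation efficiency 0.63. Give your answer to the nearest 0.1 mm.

Precipitable water is the column-integrated vapour mass per unit area: PW = (1/g) Σ q̄ Δp, with q in kg/kg and Δp in Pa (1 kg/m² of water = 1 mm).
Layer 1015–450 hPa: Δp = 565 hPa = 56500 Pa, q̄ = 0.0067 kg/kg → 0.0067 × 56500 / 9.8 = 38.63 mm
Layer 450–360 hPa: Δp = 90 hPa = 9000 Pa, q̄ = 0.001 kg/kg → 0.001 × 9000 / 9.8 = 0.92 mm
Layer 360–250 hPa: Δp = 110 hPa = 11000 Pa, q̄ = 0.0018 kg/kg → 0.0018 × 11000 / 9.8 = 2.02 mm
PW = 38.63 + 0.92 + 2.02 = 41.57 ≈ 41.6 mm.
Rainfall = ε × PW = 0.63 × 41.6 = 26.2 mm.

PW ≈ 41.6 mm; rainfall ≈ 26.2 mm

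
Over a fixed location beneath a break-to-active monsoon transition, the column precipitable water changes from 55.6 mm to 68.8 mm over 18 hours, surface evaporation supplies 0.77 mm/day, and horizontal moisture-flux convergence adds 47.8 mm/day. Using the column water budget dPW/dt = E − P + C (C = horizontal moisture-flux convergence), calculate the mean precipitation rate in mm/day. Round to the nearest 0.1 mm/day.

P ≈ 31.0 mm/day

dPW/dt = (68.8 − 55.6) mm / (18/24 day) = +17.600 mm/day.
P = E + C − dPW/dt = 0.77 + (47.8) − (+17.600) = 31.0 mm/day.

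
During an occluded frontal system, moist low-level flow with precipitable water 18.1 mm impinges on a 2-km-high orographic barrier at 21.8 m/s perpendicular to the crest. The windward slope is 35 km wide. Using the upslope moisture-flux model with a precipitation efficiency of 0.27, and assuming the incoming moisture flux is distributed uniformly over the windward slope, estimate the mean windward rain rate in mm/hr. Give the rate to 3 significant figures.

Incoming column moisture flux per unit ridge length: F = V × PW = 21.8 × 18.1 = 394.58 mm·m/s.
Spread over the 35 km slope with efficiency ε = 0.27: R = ε·F/W = 0.27 × 394.58 / 35000 m = 3.044e-03 mm/s.
R = 3.044e-03 × 3600 = 11.0 mm/hr.

R ≈ 11.0 mm/hr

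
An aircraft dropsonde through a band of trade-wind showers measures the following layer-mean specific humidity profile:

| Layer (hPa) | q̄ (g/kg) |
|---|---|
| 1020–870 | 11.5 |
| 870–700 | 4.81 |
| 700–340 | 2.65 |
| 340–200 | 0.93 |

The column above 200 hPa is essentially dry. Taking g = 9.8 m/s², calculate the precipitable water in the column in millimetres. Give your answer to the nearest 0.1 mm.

PW ≈ 37.0 mm

Precipitable water is the column-integrated vapour mass per unit area: PW = (1/g) Σ q̄ Δp, with q in kg/kg and Δp in Pa (1 kg/m² of water = 1 mm).
Layer 1020–870 hPa: Δp = 150 hPa = 15000 Pa, q̄ = 0.0115 kg/kg → 0.0115 × 15000 / 9.8 = 17.60 mm
Layer 870–700 hPa: Δp = 170 hPa = 17000 Pa, q̄ = 0.00481 kg/kg → 0.00481 × 17000 / 9.8 = 8.34 mm
Layer 700–340 hPa: Δp = 360 hPa = 36000 Pa, q̄ = 0.00265 kg/kg → 0.00265 × 36000 / 9.8 = 9.73 mm
Layer 340–200 hPa: Δp = 140 hPa = 14000 Pa, q̄ = 0.00093 kg/kg → 0.00093 × 14000 / 9.8 = 1.33 mm
PW = 17.60 + 8.34 + 9.73 + 1.33 = 37.00 ≈ 37.0 mm.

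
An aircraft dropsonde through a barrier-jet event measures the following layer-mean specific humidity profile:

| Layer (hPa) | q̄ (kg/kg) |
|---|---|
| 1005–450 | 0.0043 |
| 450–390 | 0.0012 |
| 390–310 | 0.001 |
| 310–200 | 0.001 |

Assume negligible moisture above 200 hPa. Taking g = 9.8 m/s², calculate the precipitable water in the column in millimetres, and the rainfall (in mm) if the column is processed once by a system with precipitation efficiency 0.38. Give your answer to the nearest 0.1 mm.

Precipitable water is the column-integrated vapour mass per unit area: PW = (1/g) Σ q̄ Δp, with q in kg/kg and Δp in Pa (1 kg/m² of water = 1 mm).
Layer 1005–450 hPa: Δp = 555 hPa = 55500 Pa, q̄ = 0.0043 kg/kg → 0.0043 × 55500 / 9.8 = 24.35 mm
Layer 450–390 hPa: Δp = 60 hPa = 6000 Pa, q̄ = 0.0012 kg/kg → 0.0012 × 6000 / 9.8 = 0.73 mm
Layer 390–310 hPa: Δp = 80 hPa = 8000 Pa, q̄ = 0.001 kg/kg → 0.001 × 8000 / 9.8 = 0.82 mm
Layer 310–200 hPa: Δp = 110 hPa = 11000 Pa, q̄ = 0.001 kg/kg → 0.001 × 11000 / 9.8 = 1.12 mm
PW = 24.35 + 0.73 + 0.82 + 1.12 = 27.02 ≈ 27.0 mm.
Rainfall = ε × PW = 0.38 × 27.0 = 10.3 mm.

PW ≈ 27.0 mm; rainfall ≈ 10.3 mm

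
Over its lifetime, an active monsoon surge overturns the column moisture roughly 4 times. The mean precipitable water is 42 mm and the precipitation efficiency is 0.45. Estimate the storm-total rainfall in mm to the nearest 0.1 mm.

rainfall ≈ 75.6 mm

Each cycle deposits ε × PW = 0.45 × 42 = 18.9 mm.
Over 4 cycles: 4 × 18.9 = 75.6 mm.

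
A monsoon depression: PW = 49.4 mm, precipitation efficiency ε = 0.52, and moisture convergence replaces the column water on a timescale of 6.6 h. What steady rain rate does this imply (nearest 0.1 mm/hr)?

R ≈ 3.9 mm/hr

Each overturning extracts ε × PW = 0.52 × 49.4 = 25.688 mm.
Rate = ε·PW / τ = 25.688 / 6.6 h = 3.9 mm/hr.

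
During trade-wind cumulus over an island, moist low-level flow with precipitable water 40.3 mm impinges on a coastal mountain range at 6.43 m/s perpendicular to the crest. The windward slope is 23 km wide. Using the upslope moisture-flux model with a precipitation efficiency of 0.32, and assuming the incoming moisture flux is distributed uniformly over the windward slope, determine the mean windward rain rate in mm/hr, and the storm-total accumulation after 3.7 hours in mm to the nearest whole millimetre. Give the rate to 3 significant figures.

R ≈ 13.0 mm/hr; total ≈ 48 mm

Incoming column moisture flux per unit ridge length: F = V × PW = 6.43 × 40.3 = 259.129 mm·m/s.
Spread over the 23 km slope with efficiency ε = 0.32: R = ε·F/W = 0.32 × 259.129 / 23000 m = 3.605e-03 mm/s.
R = 3.605e-03 × 3600 = 13.0 mm/hr.
Over 3.7 h: total = 13.0 × 3.7 = 48.1 ≈ 48 mm.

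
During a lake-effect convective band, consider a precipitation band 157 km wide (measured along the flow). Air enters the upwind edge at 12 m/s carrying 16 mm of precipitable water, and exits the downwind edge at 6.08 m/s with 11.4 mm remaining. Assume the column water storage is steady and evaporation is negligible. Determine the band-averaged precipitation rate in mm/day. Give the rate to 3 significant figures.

R ≈ 67.5 mm/day

Column moisture flux per unit crosswind length is F = V × PW.
Inflow: F_in = 12 × 16 = 192 mm·m/s
Outflow: F_out = 6.08 × 11.4 = 69.312 mm·m/s
Steady-state rate R = (F_in − F_out)/L = (192 − 69.312) / 157000 m = 7.815e-04 mm/s.
R = 7.815e-04 × 3600 × 24 = 67.5 mm/day.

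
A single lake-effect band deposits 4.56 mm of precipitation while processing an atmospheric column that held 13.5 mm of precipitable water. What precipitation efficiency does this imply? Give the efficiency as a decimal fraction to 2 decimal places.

ε = precipitation / PW = 4.56 / 13.5 = 0.34.

ε ≈ 0.34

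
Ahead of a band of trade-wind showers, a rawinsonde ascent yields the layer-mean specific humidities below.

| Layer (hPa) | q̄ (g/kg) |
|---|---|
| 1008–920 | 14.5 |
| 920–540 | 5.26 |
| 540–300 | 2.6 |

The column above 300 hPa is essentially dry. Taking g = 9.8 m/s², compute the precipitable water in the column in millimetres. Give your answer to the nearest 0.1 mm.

PW ≈ 39.8 mm

Precipitable water is the column-integrated vapour mass per unit area: PW = (1/g) Σ q̄ Δp, with q in kg/kg and Δp in Pa (1 kg/m² of water = 1 mm).
Layer 1008–920 hPa: Δp = 88 hPa = 8800 Pa, q̄ = 0.0145 kg/kg → 0.0145 × 8800 / 9.8 = 13.02 mm
Layer 920–540 hPa: Δp = 380 hPa = 38000 Pa, q̄ = 0.00526 kg/kg → 0.00526 × 38000 / 9.8 = 20.40 mm
Layer 540–300 hPa: Δp = 240 hPa = 24000 Pa, q̄ = 0.0026 kg/kg → 0.0026 × 24000 / 9.8 = 6.37 mm
PW = 13.02 + 20.40 + 6.37 = 39.79 ≈ 39.8 mm.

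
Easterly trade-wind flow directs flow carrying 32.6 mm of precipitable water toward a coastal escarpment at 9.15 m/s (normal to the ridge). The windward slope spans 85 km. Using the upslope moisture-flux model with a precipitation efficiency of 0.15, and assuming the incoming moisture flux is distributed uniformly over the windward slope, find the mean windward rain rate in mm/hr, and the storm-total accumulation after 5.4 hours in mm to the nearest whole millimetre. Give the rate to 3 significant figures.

Incoming column moisture flux per unit ridge length: F = V × PW = 9.15 × 32.6 = 298.29 mm·m/s.
Spread over the 85 km slope with efficiency ε = 0.15: R = ε·F/W = 0.15 × 298.29 / 85000 m = 5.264e-04 mm/s.
R = 5.264e-04 × 3600 = 1.90 mm/hr.
Over 5.4 h: total = 1.90 × 5.4 = 10.26 ≈ 10 mm.

R ≈ 1.90 mm/hr; total ≈ 10 mm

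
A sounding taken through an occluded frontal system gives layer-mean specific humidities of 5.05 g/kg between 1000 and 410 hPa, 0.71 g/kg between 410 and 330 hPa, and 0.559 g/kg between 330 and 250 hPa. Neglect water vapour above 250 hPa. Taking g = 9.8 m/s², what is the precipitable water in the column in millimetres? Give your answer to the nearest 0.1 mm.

Precipitable water is the column-integrated vapour mass per unit area: PW = (1/g) Σ q̄ Δp, with q in kg/kg and Δp in Pa (1 kg/m² of water = 1 mm).
Layer 1000–410 hPa: Δp = 590 hPa = 59000 Pa, q̄ = 0.00505 kg/kg → 0.00505 × 59000 / 9.8 = 30.40 mm
Layer 410–330 hPa: Δp = 80 hPa = 8000 Pa, q̄ = 0.00071 kg/kg → 0.00071 × 8000 / 9.8 = 0.58 mm
Layer 330–250 hPa: Δp = 80 hPa = 8000 Pa, q̄ = 0.000559 kg/kg → 0.000559 × 8000 / 9.8 = 0.46 mm
PW = 30.40 + 0.58 + 0.46 = 31.44 ≈ 31.4 mm.

PW ≈ 31.4 mm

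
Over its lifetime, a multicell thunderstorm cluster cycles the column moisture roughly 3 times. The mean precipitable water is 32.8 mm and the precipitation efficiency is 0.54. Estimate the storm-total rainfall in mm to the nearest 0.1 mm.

Each cycle deposits ε × PW = 0.54 × 32.8 = 17.712 mm.
Over 3 cycles: 3 × 17.712 = 53.1 mm.

rainfall ≈ 53.1 mm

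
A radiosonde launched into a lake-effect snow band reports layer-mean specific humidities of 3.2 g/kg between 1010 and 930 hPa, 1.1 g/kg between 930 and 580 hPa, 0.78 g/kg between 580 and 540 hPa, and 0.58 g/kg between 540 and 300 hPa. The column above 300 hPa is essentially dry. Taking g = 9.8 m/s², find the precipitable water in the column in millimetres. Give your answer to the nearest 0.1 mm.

PW ≈ 8.3 mm

Precipitable water is the column-integrated vapour mass per unit area: PW = (1/g) Σ q̄ Δp, with q in kg/kg and Δp in Pa (1 kg/m² of water = 1 mm).
Layer 1010–930 hPa: Δp = 80 hPa = 8000 Pa, q̄ = 0.0032 kg/kg → 0.0032 × 8000 / 9.8 = 2.61 mm
Layer 930–580 hPa: Δp = 350 hPa = 35000 Pa, q̄ = 0.0011 kg/kg → 0.0011 × 35000 / 9.8 = 3.93 mm
Layer 580–540 hPa: Δp = 40 hPa = 4000 Pa, q̄ = 0.00078 kg/kg → 0.00078 × 4000 / 9.8 = 0.32 mm
Layer 540–300 hPa: Δp = 240 hPa = 24000 Pa, q̄ = 0.00058 kg/kg → 0.00058 × 24000 / 9.8 = 1.42 mm
PW = 2.61 + 3.93 + 0.32 + 1.42 = 8.28 ≈ 8.3 mm.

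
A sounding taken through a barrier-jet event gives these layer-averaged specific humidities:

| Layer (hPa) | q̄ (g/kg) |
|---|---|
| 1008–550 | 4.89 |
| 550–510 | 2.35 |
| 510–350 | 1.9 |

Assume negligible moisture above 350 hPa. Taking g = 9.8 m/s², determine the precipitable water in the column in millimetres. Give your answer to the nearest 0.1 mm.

PW ≈ 26.9 mm

Precipitable water is the column-integrated vapour mass per unit area: PW = (1/g) Σ q̄ Δp, with q in kg/kg and Δp in Pa (1 kg/m² of water = 1 mm).
Layer 1008–550 hPa: Δp = 458 hPa = 45800 Pa, q̄ = 0.00489 kg/kg → 0.00489 × 45800 / 9.8 = 22.85 mm
Layer 550–510 hPa: Δp = 40 hPa = 4000 Pa, q̄ = 0.00235 kg/kg → 0.00235 × 4000 / 9.8 = 0.96 mm
Layer 510–350 hPa: Δp = 160 hPa = 16000 Pa, q̄ = 0.0019 kg/kg → 0.0019 × 16000 / 9.8 = 3.10 mm
PW = 22.85 + 0.96 + 3.10 = 26.91 ≈ 26.9 mm.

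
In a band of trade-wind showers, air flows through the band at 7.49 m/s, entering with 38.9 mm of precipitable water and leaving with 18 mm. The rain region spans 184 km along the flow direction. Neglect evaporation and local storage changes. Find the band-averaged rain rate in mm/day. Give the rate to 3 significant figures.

R ≈ 73.5 mm/day

Column moisture flux per unit crosswind length is F = V × PW.
Inflow: F_in = 7.49 × 38.9 = 291.361 mm·m/s
Outflow: F_out = 7.49 × 18 = 134.82 mm·m/s
Steady-state rate R = (F_in − F_out)/L = (291.361 − 134.82) / 184000 m = 8.508e-04 mm/s.
R = 8.508e-04 × 3600 × 24 = 73.5 mm/day.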